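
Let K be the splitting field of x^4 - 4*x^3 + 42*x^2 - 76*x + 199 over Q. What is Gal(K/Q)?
4T1: C_4

The polynomial is an irreducible quartic over Q and its discriminant is 1088391168, which is not a perfect square, so the Galois group is not contained in A_4. The resolvent cubic y^3 - 42*y^2 - 492*y + 24472 has exactly one rational root, so the Galois group is C_4 or D_4. The quartic becomes reducible over Q(sqrt(disc)), so the group is C_4.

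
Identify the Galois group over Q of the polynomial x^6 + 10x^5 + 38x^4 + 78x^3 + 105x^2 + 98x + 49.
A_4 (also written A4)

The polynomial f is an irreducible sextic over Q, so G = Gal(f/Q) is one of the 16 transitive subgroups 6T1, ..., 6T16 of S_6. The discriminant of f is 5489031744 = 74088^2, a perfect square, so G is contained in A_6. The transitive groups of degree 6 contained in A_6 are: A_4 (6T4, order 12), S_4 (6T7, order 24), (C_3 x C_3) : C_4 (6T10, order 36), PSL(2,5) (6T12, order 60), A_6 (6T15, order 360). By Dedekind's theorem, for a prime p not dividing disc(f) the degrees of the irreducible factors of f mod p form the cycle type of an element of G. Factoring f modulo the 33 such primes p <= 151 (skipping 2, 3, 7, which divide the discriminant), each new pattern first appears at: mod 5: f = (x^3 + x^2 + 2)(x^3 + 4x^2 + 4x + 2), pattern 3+3; mod 13: f = (x + 5)(x + 6)(x^2 + 5x + 9)(x^2 + 7x + 1), pattern 2+2+1+1. No other pattern occurs in this range, so the set of observed cycle types is {3+3, 2+2+1+1}. The candidates containing elements of all these cycle types are A_4 (6T4) of order 12, S_4 (6T7) of order 24, (C_3 x C_3) : C_4 (6T10) of order 36, PSL(2,5) (6T12) of order 60, A_6 (6T15) of order 360; the others are excluded. The observed types are precisely the cycle types that occur in A_4 (6T4) (apart from the identity). Each of the other remaining candidates has further cycle types, and by the Chebotarev density theorem the matching factorization patterns would occur for a proportion of primes equal to their share of the group: S_4 (6T7) additionally contains elements of type 4+2 (6 of its 24 elements, about 25% of primes); (C_3 x C_3) : C_4 (6T10) additionally contains elements of type 4+2, 3+1+1+1 (22 of its 36 elements, about 61% of primes); PSL(2,5) (6T12) additionally contains elements of type 5+1 (24 of its 60 elements, about 40% of primes); A_6 (6T15) additionally contains elements of type 5+1, 4+2, 3+1+1+1 (274 of its 360 elements, about 76% of primes). None of the 33 primes tested shows any such pattern (for each of these groups the chance of that is below 10^-4), which rules them out. Hence G = A_4 (6T4), of order 12.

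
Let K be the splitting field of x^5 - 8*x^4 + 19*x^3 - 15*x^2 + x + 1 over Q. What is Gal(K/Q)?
C_5 (also written C5)

The polynomial f is an irreducible quintic over Q, so G = Gal(f/Q) is a transitive subgroup of S_5: one of C_5 (5T1, order 5), D_5 (5T2, order 10), F_20 (5T3, order 20), A_5 (5T4, order 60) or S_5 (5T5, order 120). The discriminant of f is 14641 = 121^2, a perfect square, so G is contained in A_5. The transitive groups of degree 5 contained in A_5 are: C_5 (5T1, order 5), D_5 (5T2, order 10), A_5 (5T4, order 60). By Dedekind's theorem, for a prime p not dividing disc(f) the degrees of the irreducible factors of f mod p form the cycle type of an element of G. Factoring f modulo the 14 such primes p <= 47 (skipping 11, which divides the discriminant), each new pattern first appears at: mod 2: f = (x^5 + x^3 + x^2 + x + 1), pattern 5; mod 23: f = (x + 3)(x + 4)(x + 5)(x + 6)(x + 20), pattern 1+1+1+1+1. No other pattern occurs in this range, so the set of observed cycle types is {5, 1+1+1+1+1}. The candidates containing elements of all these cycle types are C_5 (5T1) of order 5, D_5 (5T2) of order 10, A_5 (5T4) of order 60; the others are excluded. The observed types are precisely the cycle types that occur in C_5 (5T1). Each of the other remaining candidates has further cycle types, and by the Chebotarev density theorem the matching factorization patterns would occur for a proportion of primes equal to their share of the group: D_5 (5T2) additionally contains elements of type 2+2+1 (5 of its 10 elements, about 50% of primes); A_5 (5T4) additionally contains elements of type 3+1+1, 2+2+1 (35 of its 60 elements, about 58% of primes). None of the 14 primes tested shows any such pattern (for each of these groups the chance of that is below 10^-4), which rules them out. Hence G = C_5 (5T1), of order 5.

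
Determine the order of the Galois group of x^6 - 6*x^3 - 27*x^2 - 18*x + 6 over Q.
The degree of the splitting field over Q equals the order of the Galois group, so first determine the group. The polynomial f is an irreducible sextic over Q, so G = Gal(f/Q) is one of the 16 transitive subgroups 6T1, ..., 6T16 of S_6. The discriminant of f is 304930925568, which is not a perfect square, so G is not contained in A_6. The transitive groups of degree 6 not contained in A_6 are: C_6 (6T1, order 6), S_3 (6T2, order 6), D_6 (6T3, order 12), C_3 x S_3 (6T5, order 18), A_4 x C_2 (6T6, order 24), S_4 (6T8, order 24), S_3 x S_3 (6T9, order 36), S_4 x C_2 (6T11, order 48), (S_3 x S_3) : C_2 (6T13, order 72), PGL(2,5) (6T14, order 120), S_6 (6T16, order 720). By Dedekind's theorem, for a prime p not dividing disc(f) the degrees of the irreducible factors of f mod p form the cycle type of an element of G. Factoring f modulo the 79 such primes p <= 421 (skipping 2, 3, 41, which divide the discriminant), each new pattern first appears at: mod 5: f = (x^2 + 3)(x^2 + x + 2)(x^2 + 4x + 1), pattern 2+2+2; mod 7: f = (x^6 + x^3 + x^2 + 3x + 6), pattern 6; mod 11: f = (x + 5)(x + 10)(x^2 + x + 8)(x^2 + 6x + 7), pattern 2+2+1+1; mod 13: f = (x^3 + x + 6)(x^3 + 12x + 1), pattern 3+3; mod 61: f = (x + 21)(x + 30)(x + 37)(x + 42)(x + 55)(x + 59), pattern 1+1+1+1+1+1. No other pattern occurs in this range, so the set of observed cycle types is {2+2+2, 6, 2+2+1+1, 3+3, 1+1+1+1+1+1}. The candidates containing elements of all these cycle types are D_6 (6T3) of order 12, A_4 x C_2 (6T6) of order 24, S_3 x S_3 (6T9) of order 36, S_4 x C_2 (6T11) of order 48, (S_3 x S_3) : C_2 (6T13) of order 72, PGL(2,5) (6T14) of order 120, S_6 (6T16) of order 720; the others are excluded. The observed types are precisely the cycle types that occur in D_6 (6T3). Each of the other remaining candidates has further cycle types, and by the Chebotarev density theorem the matching factorization patterns would occur for a proportion of primes equal to their share of the group: A_4 x C_2 (6T6) additionally contains elements of type 2+1+1+1+1 (3 of its 24 elements, about 12% of primes); S_3 x S_3 (6T9) additionally contains elements of type 3+1+1+1 (4 of its 36 elements, about 11% of primes); S_4 x C_2 (6T11) additionally contains elements of type 4+2, 4+1+1, 2+1+1+1+1 (15 of its 48 elements, about 31% of primes); (S_3 x S_3) : C_2 (6T13) additionally contains elements of type 4+2, 3+2+1, 3+1+1+1, 2+1+1+1+1 (40 of its 72 elements, about 56% of primes); PGL(2,5) (6T14) additionally contains elements of type 5+1, 4+1+1 (54 of its 120 elements, about 45% of primes); S_6 (6T16) additionally contains elements of type 5+1, 4+2, 4+1+1, 3+2+1, 3+1+1+1, 2+1+1+1+1 (499 of its 720 elements, about 69% of primes). None of the 79 primes tested shows any such pattern (for each of these groups the chance of that is below 10^-4), which rules them out. Hence G = D_6 (6T3), of order 12. The Galois group D_6 (6T3) has order 12, so the splitting field has degree 12 over Q.

12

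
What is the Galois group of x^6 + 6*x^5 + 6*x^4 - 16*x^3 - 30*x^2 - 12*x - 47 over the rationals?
6T3: D_6

The polynomial f is an irreducible sextic over Q, so G = Gal(f/Q) is one of the 16 transitive subgroups 6T1, ..., 6T16 of S_6. The discriminant of f is 50762745474048, which is not a perfect square, so G is not contained in A_6. The transitive groups of degree 6 not contained in A_6 are: C_6 (6T1, order 6), S_3 (6T2, order 6), D_6 (6T3, order 12), C_3 x S_3 (6T5, order 18), A_4 x C_2 (6T6, order 24), S_4 (6T8, order 24), S_3 x S_3 (6T9, order 36), S_4 x C_2 (6T11, order 48), (S_3 x S_3) : C_2 (6T13, order 72), PGL(2,5) (6T14, order 120), S_6 (6T16, order 720). By Dedekind's theorem, for a prime p not dividing disc(f) the degrees of the irreducible factors of f mod p form the cycle type of an element of G. Factoring f modulo the 79 such primes p <= 421 (skipping 2, 3, 23, which divide the discriminant), each new pattern first appears at: mod 5: f = (x^2 + 3)(x^2 + 2x + 3)(x^2 + 4x + 2), pattern 2+2+2; mod 7: f = (x^6 + 6x^5 + 6x^4 + 5x^3 + 5x^2 + 2x + 2), pattern 6; mod 11: f = (x + 4)(x + 9)(x^2 + 6x + 2)(x^2 + 9x + 5), pattern 2+2+1+1; mod 13: f = (x^3 + 2x^2 + 10x + 12)(x^3 + 4x^2 + x + 8), pattern 3+3; mod 61: f = (x + 11)(x + 21)(x + 28)(x + 35)(x + 42)(x + 52), pattern 1+1+1+1+1+1. No other pattern occurs in this range, so the set of observed cycle types is {2+2+2, 6, 2+2+1+1, 3+3, 1+1+1+1+1+1}. The candidates containing elements of all these cycle types are D_6 (6T3) of order 12, A_4 x C_2 (6T6) of order 24, S_3 x S_3 (6T9) of order 36, S_4 x C_2 (6T11) of order 48, (S_3 x S_3) : C_2 (6T13) of order 72, PGL(2,5) (6T14) of order 120, S_6 (6T16) of order 720; the others are excluded. The observed types are precisely the cycle types that occur in D_6 (6T3). Each of the other remaining candidates has further cycle types, and by the Chebotarev density theorem the matching factorization patterns would occur for a proportion of primes equal to their share of the group: A_4 x C_2 (6T6) additionally contains elements of type 2+1+1+1+1 (3 of its 24 elements, about 12% of primes); S_3 x S_3 (6T9) additionally contains elements of type 3+1+1+1 (4 of its 36 elements, about 11% of primes); S_4 x C_2 (6T11) additionally contains elements of type 4+2, 4+1+1, 2+1+1+1+1 (15 of its 48 elements, about 31% of primes); (S_3 x S_3) : C_2 (6T13) additionally contains elements of type 4+2, 3+2+1, 3+1+1+1, 2+1+1+1+1 (40 of its 72 elements, about 56% of primes); PGL(2,5) (6T14) additionally contains elements of type 5+1, 4+1+1 (54 of its 120 elements, about 45% of primes); S_6 (6T16) additionally contains elements of type 5+1, 4+2, 4+1+1, 3+2+1, 3+1+1+1, 2+1+1+1+1 (499 of its 720 elements, about 69% of primes). None of the 79 primes tested shows any such pattern (for each of these groups the chance of that is below 10^-4), which rules them out. Hence G = D_6 (6T3), of order 12.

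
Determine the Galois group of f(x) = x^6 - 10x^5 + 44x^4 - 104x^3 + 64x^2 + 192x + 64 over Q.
The polynomial f is an irreducible sextic over Q, so G = Gal(f/Q) is one of the 16 transitive subgroups 6T1, ..., 6T16 of S_6. The discriminant of f is 564385546240000 = 23756800^2, a perfect square, so G is contained in A_6. The transitive groups of degree 6 contained in A_6 are: A_4 (6T4, order 12), S_4 (6T7, order 24), (C_3 x C_3) : C_4 (6T10, order 36), PSL(2,5) (6T12, order 60), A_6 (6T15, order 360). By Dedekind's theorem, for a prime p not dividing disc(f) the degrees of the irreducible factors of f mod p form the cycle type of an element of G. Factoring f modulo the 19 such primes p <= 79 (skipping 2, 5, 29, which divide the discriminant), each new pattern first appears at: mod 3: f = (x^2 + 2x + 2)(x^4 + x + 2), pattern 4+2; mod 11: f = (x^3 + 2x^2 + x + 8)(x^3 + 10x^2 + x + 8), pattern 3+3; mod 19: f = (x + 1)(x + 3)(x^2 + x + 9)(x^2 + 4x + 8), pattern 2+2+1+1; mod 61: f = (x + 7)(x + 21)(x + 54)(x^3 + 30x^2 + 12x + 8), pattern 3+1+1+1. No other pattern occurs in this range, so the set of observed cycle types is {4+2, 3+3, 2+2+1+1, 3+1+1+1}. The candidates containing elements of all these cycle types are (C_3 x C_3) : C_4 (6T10) of order 36, A_6 (6T15) of order 360; the others are excluded. The observed types are precisely the cycle types that occur in (C_3 x C_3) : C_4 (6T10) (apart from the identity). Each of the other remaining candidates has further cycle types, and by the Chebotarev density theorem the matching factorization patterns would occur for a proportion of primes equal to their share of the group: A_6 (6T15) additionally contains elements of type 5+1 (144 of its 360 elements, about 40% of primes). None of the 19 primes tested shows any such pattern (for each of these groups the chance of that is below 10^-4), which rules them out. Hence G = (C_3 x C_3) : C_4 (6T10), of order 36.

(C_3 x C_3) : C_4 (order 36)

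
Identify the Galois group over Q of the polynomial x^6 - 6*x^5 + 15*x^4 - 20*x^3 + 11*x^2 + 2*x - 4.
The polynomial f is an irreducible sextic over Q, so G = Gal(f/Q) is one of the 16 transitive subgroups 6T1, ..., 6T16 of S_6. The discriminant of f is 3356224 = 1832^2, a perfect square, so G is contained in A_6. The transitive groups of degree 6 contained in A_6 are: A_4 (6T4, order 12), S_4 (6T7, order 24), (C_3 x C_3) : C_4 (6T10, order 36), PSL(2,5) (6T12, order 60), A_6 (6T15, order 360). By Dedekind's theorem, for a prime p not dividing disc(f) the degrees of the irreducible factors of f mod p form the cycle type of an element of G. Factoring f modulo the 79 such primes p <= 419 (skipping 2, 229, which divide the discriminant), each new pattern first appears at: mod 3: f = (x^3 + x^2 + 2)(x^3 + 2x^2 + x + 1), pattern 3+3; mod 7: f = (x^2 + 5x + 5)(x^4 + 3x^3 + 2x^2 + 4x + 2), pattern 4+2; mod 23: f = (x + 8)(x + 13)(x^2 + 20x + 20)(x^2 + 22x + 18), pattern 2+2+1+1; mod 193: f = (x + 86)(x + 89)(x + 92)(x + 99)(x + 102)(x + 105), pattern 1+1+1+1+1+1. No other pattern occurs in this range, so the set of observed cycle types is {3+3, 4+2, 2+2+1+1, 1+1+1+1+1+1}. The candidates containing elements of all these cycle types are S_4 (6T7) of order 24, (C_3 x C_3) : C_4 (6T10) of order 36, A_6 (6T15) of order 360; the others are excluded. The observed types are precisely the cycle types that occur in S_4 (6T7). Each of the other remaining candidates has further cycle types, and by the Chebotarev density theorem the matching factorization patterns would occur for a proportion of primes equal to their share of the group: (C_3 x C_3) : C_4 (6T10) additionally contains elements of type 3+1+1+1 (4 of its 36 elements, about 11% of primes); A_6 (6T15) additionally contains elements of type 5+1, 3+1+1+1 (184 of its 360 elements, about 51% of primes). None of the 79 primes tested shows any such pattern (for each of these groups the chance of that is below 10^-4), which rules them out. Hence G = S_4 (6T7), of order 24.

S_4 (order 24)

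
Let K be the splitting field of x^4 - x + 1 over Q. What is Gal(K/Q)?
The polynomial is an irreducible quartic over Q and its discriminant is 229, which is not a perfect square, so the Galois group is not contained in A_4. The resolvent cubic y^3 - 4*y - 1 is irreducible over Q. An irreducible resolvent with non-square discriminant gives S_4.

S_4 (order 24)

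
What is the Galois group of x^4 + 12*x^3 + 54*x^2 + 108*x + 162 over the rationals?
V_4, the Klein four-group

The polynomial is an irreducible quartic over Q and its discriminant is 136048896 = 11664^2, a perfect square, so the Galois group is contained in A_4. The resolvent cubic y^3 - 54*y^2 + 648*y splits completely over Q, which gives the Klein four-group V_4.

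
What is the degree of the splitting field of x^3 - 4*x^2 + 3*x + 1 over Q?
The degree of the splitting field over Q equals the order of the Galois group, so first determine the group. The polynomial is an irreducible cubic over Q and its discriminant is 49 = 7^2, a perfect square. For an irreducible cubic, a square discriminant forces the Galois group to be A_3, the cyclic group of order 3. The Galois group C_3 (3T1) has order 3, so the splitting field has degree 3 over Q.

3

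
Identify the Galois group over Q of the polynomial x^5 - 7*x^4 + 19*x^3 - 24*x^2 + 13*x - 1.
The polynomial f is an irreducible quintic over Q, so G = Gal(f/Q) is a transitive subgroup of S_5: one of C_5 (5T1, order 5), D_5 (5T2, order 10), F_20 (5T3, order 20), A_5 (5T4, order 60) or S_5 (5T5, order 120). The discriminant of f is 2209 = 47^2, a perfect square, so G is contained in A_5. The transitive groups of degree 5 contained in A_5 are: C_5 (5T1, order 5), D_5 (5T2, order 10), A_5 (5T4, order 60). By Dedekind's theorem, for a prime p not dividing disc(f) the degrees of the irreducible factors of f mod p form the cycle type of an element of G. Factoring f modulo the 23 such primes p <= 89 (skipping 47, which divides the discriminant), each new pattern first appears at: mod 2: f = (x^5 + x^4 + x^3 + x + 1), pattern 5; mod 5: f = (x + 1)(x^2 + 3x + 4)(x^2 + 4x + 1), pattern 2+2+1; mod 83: f = (x + 5)(x + 39)(x + 53)(x + 72)(x + 73), pattern 1+1+1+1+1. No other pattern occurs in this range, so the set of observed cycle types is {5, 2+2+1, 1+1+1+1+1}. The candidates containing elements of all these cycle types are D_5 (5T2) of order 10, A_5 (5T4) of order 60; the others are excluded. The observed types are precisely the cycle types that occur in D_5 (5T2). Each of the other remaining candidates has further cycle types, and by the Chebotarev density theorem the matching factorization patterns would occur for a proportion of primes equal to their share of the group: A_5 (5T4) additionally contains elements of type 3+1+1 (20 of its 60 elements, about 33% of primes). None of the 23 primes tested shows any such pattern (for each of these groups the chance of that is below 10^-4), which rules them out. Hence G = D_5 (5T2), of order 10.

5T2: D_5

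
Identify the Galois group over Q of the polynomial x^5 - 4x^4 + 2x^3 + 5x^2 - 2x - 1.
C_5, the cyclic group of order 5

The polynomial f is an irreducible quintic over Q, so G = Gal(f/Q) is a transitive subgroup of S_5: one of C_5 (5T1, order 5), D_5 (5T2, order 10), F_20 (5T3, order 20), A_5 (5T4, order 60) or S_5 (5T5, order 120). The discriminant of f is 14641 = 121^2, a perfect square, so G is contained in A_5. The transitive groups of degree 5 contained in A_5 are: C_5 (5T1, order 5), D_5 (5T2, order 10), A_5 (5T4, order 60). By Dedekind's theorem, for a prime p not dividing disc(f) the degrees of the irreducible factors of f mod p form the cycle type of an element of G. Factoring f modulo the 14 such primes p <= 47 (skipping 11, which divides the discriminant), each new pattern first appears at: mod 2: f = (x^5 + x^2 + 1), pattern 5; mod 23: f = (x + 8)(x + 11)(x + 12)(x + 16)(x + 18), pattern 1+1+1+1+1. No other pattern occurs in this range, so the set of observed cycle types is {5, 1+1+1+1+1}. The candidates containing elements of all these cycle types are C_5 (5T1) of order 5, D_5 (5T2) of order 10, A_5 (5T4) of order 60; the others are excluded. The observed types are precisely the cycle types that occur in C_5 (5T1). Each of the other remaining candidates has further cycle types, and by the Chebotarev density theorem the matching factorization patterns would occur for a proportion of primes equal to their share of the group: D_5 (5T2) additionally contains elements of type 2+2+1 (5 of its 10 elements, about 50% of primes); A_5 (5T4) additionally contains elements of type 3+1+1, 2+2+1 (35 of its 60 elements, about 58% of primes). None of the 14 primes tested shows any such pattern (for each of these groups the chance of that is below 10^-4), which rules them out. Hence G = C_5 (5T1), of order 5.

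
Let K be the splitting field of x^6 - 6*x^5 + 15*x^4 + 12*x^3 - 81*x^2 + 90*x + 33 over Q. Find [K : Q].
12

The degree of the splitting field over Q equals the order of the Galois group, so first determine the group. The polynomial f is an irreducible sextic over Q, so G = Gal(f/Q) is one of the 16 transitive subgroups 6T1, ..., 6T16 of S_6. The discriminant of f is 1352605460594688, which is not a perfect square, so G is not contained in A_6. The transitive groups of degree 6 not contained in A_6 are: C_6 (6T1, order 6), S_3 (6T2, order 6), D_6 (6T3, order 12), C_3 x S_3 (6T5, order 18), A_4 x C_2 (6T6, order 24), S_4 (6T8, order 24), S_3 x S_3 (6T9, order 36), S_4 x C_2 (6T11, order 48), (S_3 x S_3) : C_2 (6T13, order 72), PGL(2,5) (6T14, order 120), S_6 (6T16, order 720). By Dedekind's theorem, for a prime p not dividing disc(f) the degrees of the irreducible factors of f mod p form the cycle type of an element of G. Factoring f modulo the 79 such primes p <= 419 (skipping 2, 3, which divide the discriminant), each new pattern first appears at: mod 5: f = (x^6 + 4x^5 + 2x^3 + 4x^2 + 3), pattern 6; mod 7: f = (x^2 + x + 6)(x^2 + 3x + 5)(x^2 + 4x + 6), pattern 2+2+2; mod 11: f = (x)(x + 3)(x^2 + 5x + 10)(x^2 + 8x + 3), pattern 2+2+1+1; mod 13: f = (x^3 + 10x^2 + 3x + 8)(x^3 + 10x^2 + 3x + 9), pattern 3+3; mod 97: f = (x + 35)(x + 46)(x + 53)(x + 61)(x + 92)(x + 95), pattern 1+1+1+1+1+1. No other pattern occurs in this range, so the set of observed cycle types is {6, 2+2+2, 2+2+1+1, 3+3, 1+1+1+1+1+1}. The candidates containing elements of all these cycle types are D_6 (6T3) of order 12, A_4 x C_2 (6T6) of order 24, S_3 x S_3 (6T9) of order 36, S_4 x C_2 (6T11) of order 48, (S_3 x S_3) : C_2 (6T13) of order 72, PGL(2,5) (6T14) of order 120, S_6 (6T16) of order 720; the others are excluded. The observed types are precisely the cycle types that occur in D_6 (6T3). Each of the other remaining candidates has further cycle types, and by the Chebotarev density theorem the matching factorization patterns would occur for a proportion of primes equal to their share of the group: A_4 x C_2 (6T6) additionally contains elements of type 2+1+1+1+1 (3 of its 24 elements, about 12% of primes); S_3 x S_3 (6T9) additionally contains elements of type 3+1+1+1 (4 of its 36 elements, about 11% of primes); S_4 x C_2 (6T11) additionally contains elements of type 4+2, 4+1+1, 2+1+1+1+1 (15 of its 48 elements, about 31% of primes); (S_3 x S_3) : C_2 (6T13) additionally contains elements of type 4+2, 3+2+1, 3+1+1+1, 2+1+1+1+1 (40 of its 72 elements, about 56% of primes); PGL(2,5) (6T14) additionally contains elements of type 5+1, 4+1+1 (54 of its 120 elements, about 45% of primes); S_6 (6T16) additionally contains elements of type 5+1, 4+2, 4+1+1, 3+2+1, 3+1+1+1, 2+1+1+1+1 (499 of its 720 elements, about 69% of primes). None of the 79 primes tested shows any such pattern (for each of these groups the chance of that is below 10^-4), which rules them out. Hence G = D_6 (6T3), of order 12. The Galois group D_6 (6T3) has order 12, so the splitting field has degree 12 over Q.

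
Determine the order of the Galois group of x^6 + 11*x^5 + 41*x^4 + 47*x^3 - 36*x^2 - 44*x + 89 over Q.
36

The degree of the splitting field over Q equals the order of the Galois group, so first determine the group. The polynomial f is an irreducible sextic over Q, so G = Gal(f/Q) is one of the 16 transitive subgroups 6T1, ..., 6T16 of S_6. The discriminant of f is 1064390625 = 32625^2, a perfect square, so G is contained in A_6. The transitive groups of degree 6 contained in A_6 are: A_4 (6T4, order 12), S_4 (6T7, order 24), (C_3 x C_3) : C_4 (6T10, order 36), PSL(2,5) (6T12, order 60), A_6 (6T15, order 360). By Dedekind's theorem, for a prime p not dividing disc(f) the degrees of the irreducible factors of f mod p form the cycle type of an element of G. Factoring f modulo the 19 such primes p <= 79 (skipping 3, 5, 29, which divide the discriminant), each new pattern first appears at: mod 2: f = (x^2 + x + 1)(x^4 + x + 1), pattern 4+2; mod 11: f = (x^3 + 5x^2 + 5x + 10)(x^3 + 6x^2 + 6x + 10), pattern 3+3; mod 19: f = (x + 9)(x + 13)(x^2 + 10x + 3)(x^2 + 17x + 12), pattern 2+2+1+1; mod 61: f = (x + 7)(x + 54)(x + 58)(x^3 + 14x^2 + 10x + 6), pattern 3+1+1+1. No other pattern occurs in this range, so the set of observed cycle types is {4+2, 3+3, 2+2+1+1, 3+1+1+1}. The candidates containing elements of all these cycle types are (C_3 x C_3) : C_4 (6T10) of order 36, A_6 (6T15) of order 360; the others are excluded. The observed types are precisely the cycle types that occur in (C_3 x C_3) : C_4 (6T10) (apart from the identity). Each of the other remaining candidates has further cycle types, and by the Chebotarev density theorem the matching factorization patterns would occur for a proportion of primes equal to their share of the group: A_6 (6T15) additionally contains elements of type 5+1 (144 of its 360 elements, about 40% of primes). None of the 19 primes tested shows any such pattern (for each of these groups the chance of that is below 10^-4), which rules them out. Hence G = (C_3 x C_3) : C_4 (6T10), of order 36. The Galois group (C_3 x C_3) : C_4 (6T10) has order 36, so the splitting field has degree 36 over Q.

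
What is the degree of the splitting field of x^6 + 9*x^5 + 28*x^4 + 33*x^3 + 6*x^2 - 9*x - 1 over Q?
6

The degree of the splitting field over Q equals the order of the Galois group, so first determine the group. The polynomial f is an irreducible sextic over Q, so G = Gal(f/Q) is one of the 16 transitive subgroups 6T1, ..., 6T16 of S_6. The discriminant of f is 810448, which is not a perfect square, so G is not contained in A_6. The transitive groups of degree 6 not contained in A_6 are: C_6 (6T1, order 6), S_3 (6T2, order 6), D_6 (6T3, order 12), C_3 x S_3 (6T5, order 18), A_4 x C_2 (6T6, order 24), S_4 (6T8, order 24), S_3 x S_3 (6T9, order 36), S_4 x C_2 (6T11, order 48), (S_3 x S_3) : C_2 (6T13, order 72), PGL(2,5) (6T14, order 120), S_6 (6T16, order 720). By Dedekind's theorem, for a prime p not dividing disc(f) the degrees of the irreducible factors of f mod p form the cycle type of an element of G. Factoring f modulo the 23 such primes p <= 97 (skipping 2, 37, which divide the discriminant), each new pattern first appears at: mod 3: f = (x^3 + x^2 + x + 2)(x^3 + 2x^2 + x + 1), pattern 3+3; mod 5: f = (x^2 + 2x + 3)(x^2 + 3x + 3)(x^2 + 4x + 1), pattern 2+2+2; mod 67: f = (x + 4)(x + 20)(x + 32)(x + 38)(x + 50)(x + 66), pattern 1+1+1+1+1+1. No other pattern occurs in this range, so the set of observed cycle types is {3+3, 2+2+2, 1+1+1+1+1+1}. The candidates containing elements of all these cycle types are C_6 (6T1) of order 6, S_3 (6T2) of order 6, D_6 (6T3) of order 12, C_3 x S_3 (6T5) of order 18, A_4 x C_2 (6T6) of order 24, S_4 (6T8) of order 24, S_3 x S_3 (6T9) of order 36, S_4 x C_2 (6T11) of order 48, (S_3 x S_3) : C_2 (6T13) of order 72, PGL(2,5) (6T14) of order 120, S_6 (6T16) of order 720; the others are excluded. The observed types are precisely the cycle types that occur in S_3 (6T2). Each of the other remaining candidates has further cycle types, and by the Chebotarev density theorem the matching factorization patterns would occur for a proportion of primes equal to their share of the group: C_6 (6T1) additionally contains elements of type 6 (2 of its 6 elements, about 33% of primes); D_6 (6T3) additionally contains elements of type 6, 2+2+1+1 (5 of its 12 elements, about 42% of primes); C_3 x S_3 (6T5) additionally contains elements of type 6, 3+1+1+1 (10 of its 18 elements, about 56% of primes); A_4 x C_2 (6T6) additionally contains elements of type 6, 2+2+1+1, 2+1+1+1+1 (14 of its 24 elements, about 58% of primes); S_4 (6T8) additionally contains elements of type 4+1+1, 2+2+1+1 (9 of its 24 elements, about 38% of primes); S_3 x S_3 (6T9) additionally contains elements of type 6, 3+1+1+1, 2+2+1+1 (25 of its 36 elements, about 69% of primes); S_4 x C_2 (6T11) additionally contains elements of type 6, 4+2, 4+1+1, 2+2+1+1, 2+1+1+1+1 (32 of its 48 elements, about 67% of primes); (S_3 x S_3) : C_2 (6T13) additionally contains elements of type 6, 4+2, 3+2+1, 3+1+1+1, 2+2+1+1, 2+1+1+1+1 (61 of its 72 elements, about 85% of primes); PGL(2,5) (6T14) additionally contains elements of type 6, 5+1, 4+1+1, 2+2+1+1 (89 of its 120 elements, about 74% of primes); S_6 (6T16) additionally contains elements of type 6, 5+1, 4+2, 4+1+1, 3+2+1, 3+1+1+1, 2+2+1+1, 2+1+1+1+1 (664 of its 720 elements, about 92% of primes). None of the 23 primes tested shows any such pattern (for each of these groups the chance of that is below 10^-4), which rules them out. Hence G = S_3 (6T2), of order 6. The Galois group S_3 (6T2) has order 6, so the splitting field has degree 6 over Q.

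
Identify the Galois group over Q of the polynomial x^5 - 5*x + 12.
The polynomial f is an irreducible quintic over Q, so G = Gal(f/Q) is a transitive subgroup of S_5: one of C_5 (5T1, order 5), D_5 (5T2, order 10), F_20 (5T3, order 20), A_5 (5T4, order 60) or S_5 (5T5, order 120). The discriminant of f is 64000000 = 8000^2, a perfect square, so G is contained in A_5. The transitive groups of degree 5 contained in A_5 are: C_5 (5T1, order 5), D_5 (5T2, order 10), A_5 (5T4, order 60). By Dedekind's theorem, for a prime p not dividing disc(f) the degrees of the irreducible factors of f mod p form the cycle type of an element of G. Factoring f modulo the 23 such primes p <= 97 (skipping 2, 5, which divide the discriminant), each new pattern first appears at: mod 3: f = (x)(x^2 + x + 2)(x^2 + 2x + 2), pattern 2+2+1; mod 7: f = (x^5 + 2x + 5), pattern 5. No other pattern occurs in this range, so the set of observed cycle types is {2+2+1, 5}. The candidates containing elements of all these cycle types are D_5 (5T2) of order 10, A_5 (5T4) of order 60; the others are excluded. The observed types are precisely the cycle types that occur in D_5 (5T2) (apart from the identity). Each of the other remaining candidates has further cycle types, and by the Chebotarev density theorem the matching factorization patterns would occur for a proportion of primes equal to their share of the group: A_5 (5T4) additionally contains elements of type 3+1+1 (20 of its 60 elements, about 33% of primes). None of the 23 primes tested shows any such pattern (for each of these groups the chance of that is below 10^-4), which rules them out. Hence G = D_5 (5T2), of order 10.

D_5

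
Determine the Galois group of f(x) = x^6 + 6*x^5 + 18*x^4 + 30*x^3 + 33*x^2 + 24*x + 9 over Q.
The polynomial f is an irreducible sextic over Q, so G = Gal(f/Q) is one of the 16 transitive subgroups 6T1, ..., 6T16 of S_6. The discriminant of f is -16003008, which is not a perfect square, so G is not contained in A_6. The transitive groups of degree 6 not contained in A_6 are: C_6 (6T1, order 6), S_3 (6T2, order 6), D_6 (6T3, order 12), C_3 x S_3 (6T5, order 18), A_4 x C_2 (6T6, order 24), S_4 (6T8, order 24), S_3 x S_3 (6T9, order 36), S_4 x C_2 (6T11, order 48), (S_3 x S_3) : C_2 (6T13, order 72), PGL(2,5) (6T14, order 120), S_6 (6T16, order 720). By Dedekind's theorem, for a prime p not dividing disc(f) the degrees of the irreducible factors of f mod p form the cycle type of an element of G. Factoring f modulo the 21 such primes p <= 89 (skipping 2, 3, 7, which divide the discriminant), each new pattern first appears at: mod 5: f = (x^6 + x^5 + 3x^4 + 3x^2 + 4x + 4), pattern 6; mod 11: f = (x + 10)(x^5 + 7x^4 + 3x^3 + 2), pattern 5+1; mod 13: f = (x + 2)(x + 6)(x^4 + 11x^3 + 9x^2 + 8x + 4), pattern 4+1+1; mod 23: f = (x + 4)(x + 8)(x^2 + 7x + 8)(x^2 + 10x + 3), pattern 2+2+1+1; mod 43: f = (x^3 + 22x^2 + 20x + 21)(x^3 + 27x^2 + 6x + 25), pattern 3+3; mod 61: f = (x^2 + 34x + 5)(x^2 + 45x + 56)(x^2 + 49x + 46), pattern 2+2+2. No other pattern occurs in this range, so the set of observed cycle types is {6, 5+1, 4+1+1, 2+2+1+1, 3+3, 2+2+2}. The candidates containing elements of all these cycle types are PGL(2,5) (6T14) of order 120, S_6 (6T16) of order 720; the others are excluded. The observed types are precisely the cycle types that occur in PGL(2,5) (6T14) (apart from the identity). Each of the other remaining candidates has further cycle types, and by the Chebotarev density theorem the matching factorization patterns would occur for a proportion of primes equal to their share of the group: S_6 (6T16) additionally contains elements of type 4+2, 3+2+1, 3+1+1+1, 2+1+1+1+1 (265 of its 720 elements, about 37% of primes). None of the 21 primes tested shows any such pattern (for each of these groups the chance of that is below 10^-4), which rules them out. Hence G = PGL(2,5) (6T14), of order 120.

PGL(2,5) (also written S5(6))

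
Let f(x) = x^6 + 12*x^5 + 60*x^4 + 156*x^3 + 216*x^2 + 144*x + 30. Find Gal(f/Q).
S_3 x S_3 (also written G36-)

The polynomial f is an irreducible sextic over Q, so G = Gal(f/Q) is one of the 16 transitive subgroups 6T1, ..., 6T16 of S_6. The discriminant of f is 40310784, which is not a perfect square, so G is not contained in A_6. The transitive groups of degree 6 not contained in A_6 are: C_6 (6T1, order 6), S_3 (6T2, order 6), D_6 (6T3, order 12), C_3 x S_3 (6T5, order 18), A_4 x C_2 (6T6, order 24), S_4 (6T8, order 24), S_3 x S_3 (6T9, order 36), S_4 x C_2 (6T11, order 48), (S_3 x S_3) : C_2 (6T13, order 72), PGL(2,5) (6T14, order 120), S_6 (6T16, order 720). By Dedekind's theorem, for a prime p not dividing disc(f) the degrees of the irreducible factors of f mod p form the cycle type of an element of G. Factoring f modulo the 14 such primes p <= 53 (skipping 2, 3, which divide the discriminant), each new pattern first appears at: mod 5: f = (x)(x + 1)(x^2 + 2)(x^2 + x + 2), pattern 2+2+1+1; mod 7: f = (x^6 + 5x^5 + 4x^4 + 2x^3 + 6x^2 + 4x + 2), pattern 6; mod 19: f = (x + 12)(x + 15)(x + 17)(x^3 + 6x^2 + 12x + 11), pattern 3+1+1+1; mod 31: f = (x^2 + 2x + 11)(x^2 + 16x + 21)(x^2 + 25x + 11), pattern 2+2+2; mod 43: f = (x^3 + 6x^2 + 12x + 13)(x^3 + 6x^2 + 12x + 42), pattern 3+3. No other pattern occurs in this range, so the set of observed cycle types is {2+2+1+1, 6, 3+1+1+1, 2+2+2, 3+3}. The candidates containing elements of all these cycle types are S_3 x S_3 (6T9) of order 36, (S_3 x S_3) : C_2 (6T13) of order 72, S_6 (6T16) of order 720; the others are excluded. The observed types are precisely the cycle types that occur in S_3 x S_3 (6T9) (apart from the identity). Each of the other remaining candidates has further cycle types, and by the Chebotarev density theorem the matching factorization patterns would occur for a proportion of primes equal to their share of the group: (S_3 x S_3) : C_2 (6T13) additionally contains elements of type 4+2, 3+2+1, 2+1+1+1+1 (36 of its 72 elements, about 50% of primes); S_6 (6T16) additionally contains elements of type 5+1, 4+2, 4+1+1, 3+2+1, 2+1+1+1+1 (459 of its 720 elements, about 64% of primes). None of the 14 primes tested shows any such pattern (for each of these groups the chance of that is below 10^-4), which rules them out. Hence G = S_3 x S_3 (6T9), of order 36.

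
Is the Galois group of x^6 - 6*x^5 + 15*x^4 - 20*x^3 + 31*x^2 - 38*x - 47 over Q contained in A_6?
Yes

The polynomial is irreducible of degree 6 over Q. Its discriminant is 66039417143296 = 8126464^2, a perfect square. A Galois group lies in the alternating group exactly when the discriminant is a square in Q, so the Galois group (S_4) is contained in A_6.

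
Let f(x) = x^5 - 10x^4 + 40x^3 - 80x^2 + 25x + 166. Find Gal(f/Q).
A_5 (order 60)

The polynomial f is an irreducible quintic over Q, so G = Gal(f/Q) is a transitive subgroup of S_5: one of C_5 (5T1, order 5), D_5 (5T2, order 10), F_20 (5T3, order 20), A_5 (5T4, order 60) or S_5 (5T5, order 120). The discriminant of f is 58564000000 = 242000^2, a perfect square, so G is contained in A_5. The transitive groups of degree 5 contained in A_5 are: C_5 (5T1, order 5), D_5 (5T2, order 10), A_5 (5T4, order 60). By Dedekind's theorem, for a prime p not dividing disc(f) the degrees of the irreducible factors of f mod p form the cycle type of an element of G. Factoring f modulo the 3 such primes p <= 13 (skipping 2, 5, 11, which divide the discriminant), each new pattern first appears at: mod 3: f = (x^5 + 2x^4 + x^3 + x^2 + x + 1), pattern 5; mod 13: f = (x + 4)(x + 6)(x^3 + 6x^2 + 8x + 8), pattern 3+1+1. No other pattern occurs in this range, so the set of observed cycle types is {5, 3+1+1}. Among the candidates above, the only group containing elements of all these cycle types is A_5 (5T4) — each of C_5 (5T1), D_5 (5T2) lacks at least one of them. Hence G = A_5 (5T4), of order 60.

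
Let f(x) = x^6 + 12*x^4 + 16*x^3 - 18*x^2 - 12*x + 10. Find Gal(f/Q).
The polynomial f is an irreducible sextic over Q, so G = Gal(f/Q) is one of the 16 transitive subgroups 6T1, ..., 6T16 of S_6. The discriminant of f is 264479053824, which is not a perfect square, so G is not contained in A_6. The transitive groups of degree 6 not contained in A_6 are: C_6 (6T1, order 6), S_3 (6T2, order 6), D_6 (6T3, order 12), C_3 x S_3 (6T5, order 18), A_4 x C_2 (6T6, order 24), S_4 (6T8, order 24), S_3 x S_3 (6T9, order 36), S_4 x C_2 (6T11, order 48), (S_3 x S_3) : C_2 (6T13, order 72), PGL(2,5) (6T14, order 120), S_6 (6T16, order 720). By Dedekind's theorem, for a prime p not dividing disc(f) the degrees of the irreducible factors of f mod p form the cycle type of an element of G. Factoring f modulo the 14 such primes p <= 53 (skipping 2, 3, which divide the discriminant), each new pattern first appears at: mod 5: f = (x)(x + 2)(x^2 + 3)(x^2 + 3x + 3), pattern 2+2+1+1; mod 7: f = (x^6 + 5x^4 + 2x^3 + 3x^2 + 2x + 3), pattern 6; mod 19: f = (x + 11)(x + 12)(x + 15)(x^3 + 10x + 12), pattern 3+1+1+1; mod 31: f = (x^2 + 5x + 21)(x^2 + 11x + 17)(x^2 + 15x + 20), pattern 2+2+2; mod 43: f = (x^3 + 27x + 29)(x^3 + 28x + 30), pattern 3+3. No other pattern occurs in this range, so the set of observed cycle types is {2+2+1+1, 6, 3+1+1+1, 2+2+2, 3+3}. The candidates containing elements of all these cycle types are S_3 x S_3 (6T9) of order 36, (S_3 x S_3) : C_2 (6T13) of order 72, S_6 (6T16) of order 720; the others are excluded. The observed types are precisely the cycle types that occur in S_3 x S_3 (6T9) (apart from the identity). Each of the other remaining candidates has further cycle types, and by the Chebotarev density theorem the matching factorization patterns would occur for a proportion of primes equal to their share of the group: (S_3 x S_3) : C_2 (6T13) additionally contains elements of type 4+2, 3+2+1, 2+1+1+1+1 (36 of its 72 elements, about 50% of primes); S_6 (6T16) additionally contains elements of type 5+1, 4+2, 4+1+1, 3+2+1, 2+1+1+1+1 (459 of its 720 elements, about 64% of primes). None of the 14 primes tested shows any such pattern (for each of these groups the chance of that is below 10^-4), which rules them out. Hence G = S_3 x S_3 (6T9), of order 36.

S_3 x S_3 (order 36)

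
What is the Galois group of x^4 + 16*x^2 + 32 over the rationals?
C_4 (order 4)

The polynomial is an irreducible quartic over Q and its discriminant is 8388608, which is not a perfect square, so the Galois group is not contained in A_4. The resolvent cubic y^3 - 16*y^2 - 128*y + 2048 has exactly one rational root, so the Galois group is C_4 or D_4. The quartic becomes reducible over Q(sqrt(disc)), so the group is C_4.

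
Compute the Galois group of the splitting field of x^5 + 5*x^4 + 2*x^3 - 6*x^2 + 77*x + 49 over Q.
The polynomial f is an irreducible quintic over Q, so G = Gal(f/Q) is a transitive subgroup of S_5: one of C_5 (5T1, order 5), D_5 (5T2, order 10), F_20 (5T3, order 20), A_5 (5T4, order 60) or S_5 (5T5, order 120). The discriminant of f is 589639450624, which is not a perfect square, so G is not contained in A_5. The transitive groups of degree 5 not contained in A_5 are: F_20 (5T3, order 20), S_5 (5T5, order 120). By Dedekind's theorem, for a prime p not dividing disc(f) the degrees of the irreducible factors of f mod p form the cycle type of an element of G. Factoring f modulo the 5 such primes p <= 17 (skipping 2, 7, which divide the discriminant), each new pattern first appears at: mod 3: f = (x^5 + 2x^4 + 2x^3 + 2x + 1), pattern 5; mod 17: f = (x + 8)(x + 9)(x^3 + 5x^2 + 15x + 8), pattern 3+1+1. No other pattern occurs in this range, so the set of observed cycle types is {5, 3+1+1}. Among the candidates above, the only group containing elements of all these cycle types is S_5 (5T5) — F_20 (5T3) lacks at least one of them. Hence G = S_5 (5T5), of order 120.

S_5 (also written S5)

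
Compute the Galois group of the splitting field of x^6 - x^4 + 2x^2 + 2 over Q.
The polynomial f is an irreducible sextic over Q, so G = Gal(f/Q) is one of the 16 transitive subgroups 6T1, ..., 6T16 of S_6. The discriminant of f is -5120000, which is not a perfect square, so G is not contained in A_6. The transitive groups of degree 6 not contained in A_6 are: C_6 (6T1, order 6), S_3 (6T2, order 6), D_6 (6T3, order 12), C_3 x S_3 (6T5, order 18), A_4 x C_2 (6T6, order 24), S_4 (6T8, order 24), S_3 x S_3 (6T9, order 36), S_4 x C_2 (6T11, order 48), (S_3 x S_3) : C_2 (6T13, order 72), PGL(2,5) (6T14, order 120), S_6 (6T16, order 720). By Dedekind's theorem, for a prime p not dividing disc(f) the degrees of the irreducible factors of f mod p form the cycle type of an element of G. Factoring f modulo the 22 such primes p <= 89 (skipping 2, 5, which divide the discriminant), each new pattern first appears at: mod 3: f = (x^3 + x^2 + 2)(x^3 + 2x^2 + 1), pattern 3+3; mod 7: f = (x^2 + 2)(x^2 + x + 6)(x^2 + 6x + 6), pattern 2+2+2; mod 13: f = (x + 4)(x + 9)(x^4 + 2x^2 + 8), pattern 4+1+1; mod 43: f = (x + 12)(x + 31)(x^2 + 4)(x^2 + 10), pattern 2+2+1+1. No other pattern occurs in this range, so the set of observed cycle types is {3+3, 2+2+2, 4+1+1, 2+2+1+1}. The candidates containing elements of all these cycle types are S_4 (6T8) of order 24, S_4 x C_2 (6T11) of order 48, PGL(2,5) (6T14) of order 120, S_6 (6T16) of order 720; the others are excluded. The observed types are precisely the cycle types that occur in S_4 (6T8) (apart from the identity). Each of the other remaining candidates has further cycle types, and by the Chebotarev density theorem the matching factorization patterns would occur for a proportion of primes equal to their share of the group: S_4 x C_2 (6T11) additionally contains elements of type 6, 4+2, 2+1+1+1+1 (17 of its 48 elements, about 35% of primes); PGL(2,5) (6T14) additionally contains elements of type 6, 5+1 (44 of its 120 elements, about 37% of primes); S_6 (6T16) additionally contains elements of type 6, 5+1, 4+2, 3+2+1, 3+1+1+1, 2+1+1+1+1 (529 of its 720 elements, about 73% of primes). None of the 22 primes tested shows any such pattern (for each of these groups the chance of that is below 10^-4), which rules them out. Hence G = S_4 (6T8), of order 24.

S_4, S_4(6c), the S_4-action on 6 points not in A_6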